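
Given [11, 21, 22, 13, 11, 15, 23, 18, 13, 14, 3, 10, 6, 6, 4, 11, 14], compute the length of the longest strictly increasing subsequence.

One longest increasing subsequence is 11, 21, 22, 23 (positions 1,2,3,7), of length 4; no longer one exists.

4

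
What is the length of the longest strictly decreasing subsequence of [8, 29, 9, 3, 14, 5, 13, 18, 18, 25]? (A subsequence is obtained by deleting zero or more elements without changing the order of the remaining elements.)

3

Scanning left to right, the best length ending at each element is: 8→1, 29→1, 9→2, 3→3, 14→2, 5→3, 13→3, 18→2, 18→2, 25→2.
So the longest decreasing subsequence has length 3, e.g. 29, 9, 3.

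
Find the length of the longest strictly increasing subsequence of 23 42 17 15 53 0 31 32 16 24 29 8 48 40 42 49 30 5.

7

One longest increasing subsequence is 15, 16, 24, 29, 40, 42, 49 (positions 4,9,10,11,14,15,16), of length 7; no longer one exists.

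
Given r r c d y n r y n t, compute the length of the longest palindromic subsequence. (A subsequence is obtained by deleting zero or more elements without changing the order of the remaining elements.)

3

One longest palindromic subsequence is nyn (positions 6,8,9); it reads the same forward and backward, and the interval DP gives dp[1][10] = 3.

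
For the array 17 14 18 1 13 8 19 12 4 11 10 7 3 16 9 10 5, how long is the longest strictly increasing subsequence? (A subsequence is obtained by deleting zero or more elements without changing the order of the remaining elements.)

5

Scanning left to right, the best length ending at each element is: 17→1, 14→1, 18→2, 1→1, 13→2, 8→2, 19→3, 12→3, 4→2, 11→3, 10→3, 7→3, 3→2, 16→4, 9→4, 10→5, 5→3.
So the longest increasing subsequence has length 5, e.g. 1, 4, 7, 9, 10.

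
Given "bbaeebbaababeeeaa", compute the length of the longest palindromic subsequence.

12

One longest palindromic subsequence is aeebbaabbeea (positions 3,4,5,6,7,8,9,10,12,14,15,17); it reads the same forward and backward, and the interval DP gives dp[1][17] = 12.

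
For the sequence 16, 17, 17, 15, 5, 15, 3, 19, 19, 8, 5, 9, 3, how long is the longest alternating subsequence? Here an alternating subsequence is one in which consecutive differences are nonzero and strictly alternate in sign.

Track the best alternating length ending on an up-step vs a down-step at each position: up/down = 1/1, 2/1, 2/1, 1/3, 1/3, 4/3, 1/5, 6/1, 6/1, 6/7, 6/7, 8/7, 1/9.
The maximum over both is 9; one such subsequence is 16, 17, 5, 15, 3, 19, 8, 9, 3.

9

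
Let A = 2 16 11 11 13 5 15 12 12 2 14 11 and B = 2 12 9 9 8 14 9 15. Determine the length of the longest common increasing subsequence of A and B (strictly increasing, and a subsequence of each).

3

A longest common strictly increasing subsequence is 2, 12, 14 (length 3); it appears in order in both A and B, and no longer such subsequence exists.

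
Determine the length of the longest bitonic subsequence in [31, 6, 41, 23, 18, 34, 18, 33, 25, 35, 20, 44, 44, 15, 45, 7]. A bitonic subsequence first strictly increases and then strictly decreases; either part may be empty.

Let inc[i] be the LIS ending at i and dec[i] the longest strictly decreasing subsequence starting at i. inc = [1, 1, 2, 2, 2, 3, 2, 3, 3, 4, 3, 5, 5, 2, 6, 2], dec = [5, 1, 7, 4, 3, 6, 3, 5, 4, 4, 3, 3, 3, 2, 2, 1].
max_i inc[i]+dec[i]−1 = 8, with one witness 31, 41, 34, 33, 25, 20, 15, 7.

8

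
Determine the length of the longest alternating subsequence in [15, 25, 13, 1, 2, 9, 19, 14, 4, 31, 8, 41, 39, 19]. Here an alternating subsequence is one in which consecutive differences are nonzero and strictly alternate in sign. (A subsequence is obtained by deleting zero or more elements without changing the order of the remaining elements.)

9

A longest alternating subsequence is 15, 25, 13, 19, 14, 31, 8, 41, 39 (positions 1,2,3,7,8,10,11,12,13); its 8 consecutive differences strictly alternate in sign, and length 9 is optimal.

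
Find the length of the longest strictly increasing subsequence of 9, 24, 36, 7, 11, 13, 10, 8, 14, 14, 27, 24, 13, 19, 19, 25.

6

Let dp[i] be the longest increasing subsequence ending at position i. Then dp = [1, 2, 3, 1, 2, 3, 2, 2, 4, 4, 5, 5, 3, 5, 5, 6].
The maximum is 6; one witness is 9, 11, 13, 14, 24, 25 at positions 1,5,6,9,12,16.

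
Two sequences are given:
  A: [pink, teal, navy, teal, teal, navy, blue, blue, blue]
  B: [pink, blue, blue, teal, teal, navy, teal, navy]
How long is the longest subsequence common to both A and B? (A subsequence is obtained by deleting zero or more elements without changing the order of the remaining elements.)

5

Backtracking the LCS table gives one alignment: pink (A1,B1) → teal (A2,B5) → navy (A3,B6) → teal (A5,B7) → navy (A6,B8).
So the longest common subsequence has length 5.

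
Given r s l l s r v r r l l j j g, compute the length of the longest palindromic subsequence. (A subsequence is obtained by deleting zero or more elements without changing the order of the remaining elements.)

One longest palindromic subsequence is llrrrll (positions 3,4,6,8,9,10,11); it reads the same forward and backward, and the interval DP gives dp[1][14] = 7.

7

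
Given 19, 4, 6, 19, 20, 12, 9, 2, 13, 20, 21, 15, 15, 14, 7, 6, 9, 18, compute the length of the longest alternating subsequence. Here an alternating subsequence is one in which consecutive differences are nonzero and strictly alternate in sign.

A longest alternating subsequence is 19, 4, 19, 12, 13, 7, 9 (positions 1,2,4,6,9,15,17); its 6 consecutive differences strictly alternate in sign, and length 7 is optimal.

7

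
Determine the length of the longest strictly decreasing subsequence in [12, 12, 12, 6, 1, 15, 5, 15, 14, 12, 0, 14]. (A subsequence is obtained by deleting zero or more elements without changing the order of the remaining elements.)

4

Scanning left to right, the best length ending at each element is: 12→1, 12→1, 12→1, 6→2, 1→3, 15→1, 5→3, 15→1, 14→2, 12→3, 0→4, 14→2.
So the longest decreasing subsequence has length 4, e.g. 12, 6, 1, 0.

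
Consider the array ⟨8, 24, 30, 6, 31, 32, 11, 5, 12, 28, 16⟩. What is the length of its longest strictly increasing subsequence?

Let dp[i] be the longest increasing subsequence ending at position i. Then dp = [1, 2, 3, 1, 4, 5, 2, 1, 3, 4, 4].
The maximum is 5; one witness is 8, 24, 30, 31, 32 at positions 1,2,3,5,6.

5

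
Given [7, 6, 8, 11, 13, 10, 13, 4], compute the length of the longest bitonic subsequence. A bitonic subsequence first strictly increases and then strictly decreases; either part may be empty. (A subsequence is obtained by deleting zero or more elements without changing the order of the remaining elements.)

6

Let inc[i] be the LIS ending at i and dec[i] the longest strictly decreasing subsequence starting at i. inc = [1, 1, 2, 3, 4, 3, 4, 1], dec = [3, 2, 2, 3, 3, 2, 2, 1].
max_i inc[i]+dec[i]−1 = 6, with one witness 7, 8, 11, 13, 10, 4.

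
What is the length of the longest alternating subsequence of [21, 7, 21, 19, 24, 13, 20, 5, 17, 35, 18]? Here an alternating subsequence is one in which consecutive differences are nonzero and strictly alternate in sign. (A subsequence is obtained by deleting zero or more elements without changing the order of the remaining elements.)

10

Track the best alternating length ending on an up-step vs a down-step at each position: up/down = 1/1, 1/2, 3/1, 3/4, 5/1, 3/6, 7/6, 1/8, 9/8, 9/1, 9/10.
The maximum over both is 10; one such subsequence is 21, 7, 21, 19, 24, 13, 20, 5, 35, 18.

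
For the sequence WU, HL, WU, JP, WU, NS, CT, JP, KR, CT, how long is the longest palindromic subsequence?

3

Using dp[i][j] = 2 + dp[i+1][j−1] if the ends match, else max(dp[i+1][j], dp[i][j−1]):
dp[1][10] = 3. A witness is CT KR CT at positions 7,9,10.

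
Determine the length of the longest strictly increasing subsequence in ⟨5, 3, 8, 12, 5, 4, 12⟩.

One longest increasing subsequence is 5, 8, 12 (positions 1,3,4), of length 3; no longer one exists.

3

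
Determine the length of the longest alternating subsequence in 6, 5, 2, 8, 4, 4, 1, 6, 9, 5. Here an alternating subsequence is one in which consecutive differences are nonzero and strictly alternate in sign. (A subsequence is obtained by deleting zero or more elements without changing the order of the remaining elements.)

A longest alternating subsequence is 6, 5, 8, 4, 6, 5 (positions 1,2,4,5,8,10); its 5 consecutive differences strictly alternate in sign, and length 6 is optimal.

6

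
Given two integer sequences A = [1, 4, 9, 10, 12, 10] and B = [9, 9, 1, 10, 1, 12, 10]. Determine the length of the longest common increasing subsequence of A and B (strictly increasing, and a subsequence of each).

3

A longest common strictly increasing subsequence is 9, 10, 12 (length 3); it appears in order in both A and B, and no longer such subsequence exists.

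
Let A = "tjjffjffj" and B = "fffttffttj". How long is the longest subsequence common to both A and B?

5

A longest common subsequence is ffffj (length 5); the LCS DP confirms no longer common subsequence exists.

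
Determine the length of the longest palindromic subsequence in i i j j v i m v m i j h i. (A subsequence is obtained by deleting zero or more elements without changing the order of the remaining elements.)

9

One longest palindromic subsequence is ijimvmiji (positions 1,4,6,7,8,9,10,11,13); it reads the same forward and backward, and the interval DP gives dp[1][13] = 9.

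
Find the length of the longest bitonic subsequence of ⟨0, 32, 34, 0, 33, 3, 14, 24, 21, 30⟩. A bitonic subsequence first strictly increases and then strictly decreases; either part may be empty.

6

One longest bitonic subsequence is 0, 32, 34, 33, 24, 21 (positions 1,2,3,5,8,9): it rises to 34 then falls. Length 6 is optimal.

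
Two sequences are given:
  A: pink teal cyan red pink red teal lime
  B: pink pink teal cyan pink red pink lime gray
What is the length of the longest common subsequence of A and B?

Backtracking the LCS table gives one alignment: pink (A1,B2) → teal (A2,B3) → cyan (A3,B4) → red (A4,B6) → pink (A5,B7) → lime (A8,B8).
So the longest common subsequence has length 6.

6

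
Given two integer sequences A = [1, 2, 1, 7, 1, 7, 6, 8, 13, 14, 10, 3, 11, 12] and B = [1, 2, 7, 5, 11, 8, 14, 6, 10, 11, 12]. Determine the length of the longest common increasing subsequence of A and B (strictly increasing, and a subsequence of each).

A longest common strictly increasing subsequence is 1, 2, 7, 8, 10, 11, 12 (length 7); it appears in order in both A and B, and no longer such subsequence exists.

7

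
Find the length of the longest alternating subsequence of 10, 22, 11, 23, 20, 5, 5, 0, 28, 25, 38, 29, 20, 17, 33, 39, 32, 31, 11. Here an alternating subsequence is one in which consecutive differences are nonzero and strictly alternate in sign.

11

Track the best alternating length ending on an up-step vs a down-step at each position: up/down = 1/1, 2/1, 2/3, 4/1, 4/5, 1/5, 1/5, 1/5, 6/1, 6/7, 8/1, 8/9, 6/9, 6/9, 10/9, 10/1, 10/11, 10/11, 6/11.
The maximum over both is 11; one such subsequence is 10, 22, 11, 23, 20, 28, 25, 38, 29, 33, 32.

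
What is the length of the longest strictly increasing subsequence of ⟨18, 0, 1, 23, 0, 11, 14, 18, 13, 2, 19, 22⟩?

7

Scanning left to right, the best length ending at each element is: 18→1, 0→1, 1→2, 23→3, 0→1, 11→3, 14→4, 18→5, 13→4, 2→3, 19→6, 22→7.
So the longest increasing subsequence has length 7, e.g. 0, 1, 11, 14, 18, 19, 22.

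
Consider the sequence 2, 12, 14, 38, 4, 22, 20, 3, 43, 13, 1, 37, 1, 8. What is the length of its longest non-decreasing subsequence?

Scanning left to right, the best length ending at each element is: 2→1, 12→2, 14→3, 38→4, 4→2, 22→4, 20→4, 3→2, 43→5, 13→3, 1→1, 37→5, 1→2, 8→3.
So the longest non-decreasing subsequence has length 5, e.g. 2, 12, 14, 38, 43.

5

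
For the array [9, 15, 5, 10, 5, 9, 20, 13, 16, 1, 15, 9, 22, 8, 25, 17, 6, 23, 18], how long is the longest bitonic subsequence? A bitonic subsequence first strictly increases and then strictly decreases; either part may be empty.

8

Let inc[i] be the LIS ending at i and dec[i] the longest strictly decreasing subsequence starting at i. inc = [1, 2, 1, 2, 1, 2, 3, 3, 4, 1, 4, 2, 5, 2, 6, 5, 2, 6, 6], dec = [3, 5, 2, 4, 2, 3, 6, 4, 5, 1, 4, 3, 3, 2, 3, 2, 1, 2, 1].
max_i inc[i]+dec[i]−1 = 8, with one witness 9, 15, 20, 16, 15, 9, 8, 6.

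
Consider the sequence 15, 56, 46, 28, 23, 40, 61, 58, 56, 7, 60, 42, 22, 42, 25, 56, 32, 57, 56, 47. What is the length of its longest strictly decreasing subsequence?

Scanning left to right, the best length ending at each element is: 15→1, 56→1, 46→2, 28→3, 23→4, 40→3, 61→1, 58→2, 56→3, 7→5, 60→2, 42→4, 22→5, 42→4, 25→5, 56→3, 32→5, 57→3, 56→4, 47→5.
So the longest decreasing subsequence has length 5, e.g. 56, 46, 28, 23, 7.

5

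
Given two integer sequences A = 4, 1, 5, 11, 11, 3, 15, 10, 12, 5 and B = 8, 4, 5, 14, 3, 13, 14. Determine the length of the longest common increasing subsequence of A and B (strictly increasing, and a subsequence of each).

2

For each value that appears in both, track the longest common increasing run ending there.
The best achievable length is 2; one witness is 4, 5 (A-positions 1,3, B-positions 2,3).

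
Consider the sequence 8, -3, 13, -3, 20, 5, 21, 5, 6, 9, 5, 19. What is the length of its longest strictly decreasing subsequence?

One longest decreasing subsequence is 8, 6, 5 (positions 1,9,11), of length 3; no longer one exists.

3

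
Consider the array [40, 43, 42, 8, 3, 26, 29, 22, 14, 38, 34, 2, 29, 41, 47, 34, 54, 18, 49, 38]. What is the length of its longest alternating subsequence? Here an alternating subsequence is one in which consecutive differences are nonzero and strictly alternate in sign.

A longest alternating subsequence is 40, 43, 8, 26, 22, 38, 34, 41, 34, 54, 18, 49, 38 (positions 1,2,4,6,8,10,11,14,16,17,18,19,20); its 12 consecutive differences strictly alternate in sign, and length 13 is optimal.

13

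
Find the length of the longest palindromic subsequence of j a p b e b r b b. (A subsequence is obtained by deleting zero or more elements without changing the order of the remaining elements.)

Using dp[i][j] = 2 + dp[i+1][j−1] if the ends match, else max(dp[i+1][j], dp[i][j−1]):
dp[1][9] = 5. A witness is bbrbb at positions 4,6,7,8,9.

5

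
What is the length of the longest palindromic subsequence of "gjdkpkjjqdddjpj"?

One longest palindromic subsequence is jpjdddjpj (positions 2,5,7,10,11,12,13,14,15); it reads the same forward and backward, and the interval DP gives dp[1][15] = 9.

9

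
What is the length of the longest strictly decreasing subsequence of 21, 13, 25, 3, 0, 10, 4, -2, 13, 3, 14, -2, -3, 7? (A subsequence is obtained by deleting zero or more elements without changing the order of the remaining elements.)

7

Scanning left to right, the best length ending at each element is: 21→1, 13→2, 25→1, 3→3, 0→4, 10→3, 4→4, -2→5, 13→2, 3→5, 14→2, -2→6, -3→7, 7→4.
So the longest decreasing subsequence has length 7, e.g. 21, 13, 10, 4, 3, -2, -3.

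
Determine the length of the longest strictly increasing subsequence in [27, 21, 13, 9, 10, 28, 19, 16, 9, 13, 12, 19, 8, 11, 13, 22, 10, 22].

Scanning left to right, the best length ending at each element is: 27→1, 21→1, 13→1, 9→1, 10→2, 28→3, 19→3, 16→3, 9→1, 13→3, 12→3, 19→4, 8→1, 11→3, 13→4, 22→5, 10→2, 22→5.
So the longest increasing subsequence has length 5, e.g. 9, 10, 16, 19, 22.

5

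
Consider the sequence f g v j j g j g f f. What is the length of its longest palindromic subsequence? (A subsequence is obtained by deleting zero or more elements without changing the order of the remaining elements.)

7

One longest palindromic subsequence is fgjgjgf (positions 1,2,4,6,7,8,10); it reads the same forward and backward, and the interval DP gives dp[1][10] = 7.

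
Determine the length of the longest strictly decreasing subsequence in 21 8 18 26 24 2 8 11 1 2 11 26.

4

Let dp[i] be the longest decreasing subsequence ending at position i. Then dp = [1, 2, 2, 1, 2, 3, 3, 3, 4, 4, 3, 1].
The maximum is 4; one witness is 21, 8, 2, 1 at positions 1,2,6,9.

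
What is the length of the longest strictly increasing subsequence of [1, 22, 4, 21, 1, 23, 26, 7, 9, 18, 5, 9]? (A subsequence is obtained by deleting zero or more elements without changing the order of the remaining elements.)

Scanning left to right, the best length ending at each element is: 1→1, 22→2, 4→2, 21→3, 1→1, 23→4, 26→5, 7→3, 9→4, 18→5, 5→3, 9→4.
So the longest increasing subsequence has length 5, e.g. 1, 4, 21, 23, 26.

5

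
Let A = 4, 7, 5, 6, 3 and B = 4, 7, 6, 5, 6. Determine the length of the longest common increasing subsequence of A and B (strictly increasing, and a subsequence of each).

3

For each value that appears in both, track the longest common increasing run ending there.
The best achievable length is 3; one witness is 4, 5, 6 (A-positions 1,3,4, B-positions 1,4,5).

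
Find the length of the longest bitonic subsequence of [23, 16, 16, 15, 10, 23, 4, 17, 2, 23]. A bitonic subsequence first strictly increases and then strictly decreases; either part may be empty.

6

One longest bitonic subsequence is 23, 16, 15, 10, 4, 2 (positions 1,3,4,5,7,9): it rises to 23 then falls. Length 6 is optimal.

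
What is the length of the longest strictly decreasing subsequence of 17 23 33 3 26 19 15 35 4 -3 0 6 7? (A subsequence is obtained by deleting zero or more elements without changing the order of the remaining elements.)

Let dp[i] be the longest decreasing subsequence ending at position i. Then dp = [1, 1, 1, 2, 2, 3, 4, 1, 5, 6, 6, 5, 5].
The maximum is 6; one witness is 33, 26, 19, 15, 4, -3 at positions 3,5,6,7,9,10.

6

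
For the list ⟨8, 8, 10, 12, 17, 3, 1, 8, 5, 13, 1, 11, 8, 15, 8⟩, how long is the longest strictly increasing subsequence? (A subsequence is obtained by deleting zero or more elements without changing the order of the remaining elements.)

One longest increasing subsequence is 8, 10, 12, 13, 15 (positions 1,3,4,10,14), of length 5; no longer one exists.

5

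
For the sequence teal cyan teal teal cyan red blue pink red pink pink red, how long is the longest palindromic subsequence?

One longest palindromic subsequence is red pink pink pink red (positions 6,8,10,11,12); it reads the same forward and backward, and the interval DP gives dp[1][12] = 5.

5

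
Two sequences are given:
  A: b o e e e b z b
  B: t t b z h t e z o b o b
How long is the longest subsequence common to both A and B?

A longest common subsequence is bobb (length 4); the LCS DP confirms no longer common subsequence exists.

4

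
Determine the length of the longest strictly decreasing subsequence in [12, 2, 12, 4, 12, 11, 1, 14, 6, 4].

4

Let dp[i] be the longest decreasing subsequence ending at position i. Then dp = [1, 2, 1, 2, 1, 2, 3, 1, 3, 4].
The maximum is 4; one witness is 12, 11, 6, 4 at positions 1,6,9,10.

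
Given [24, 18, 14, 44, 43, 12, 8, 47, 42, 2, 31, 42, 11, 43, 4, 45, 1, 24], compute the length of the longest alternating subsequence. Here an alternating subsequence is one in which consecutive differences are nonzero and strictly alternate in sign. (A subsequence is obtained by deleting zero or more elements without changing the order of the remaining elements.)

13

Track the best alternating length ending on an up-step vs a down-step at each position: up/down = 1/1, 1/2, 1/2, 3/1, 3/4, 1/4, 1/4, 5/1, 5/6, 1/6, 7/6, 7/6, 7/8, 9/6, 7/10, 11/6, 1/12, 13/12.
The maximum over both is 13; one such subsequence is 24, 18, 44, 43, 47, 2, 31, 11, 43, 4, 45, 1, 24.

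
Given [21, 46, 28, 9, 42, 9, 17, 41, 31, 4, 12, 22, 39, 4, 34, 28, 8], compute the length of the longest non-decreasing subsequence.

Let dp[i] be the longest non-decreasing subsequence ending at position i. Then dp = [1, 2, 2, 1, 3, 2, 3, 4, 4, 1, 3, 4, 5, 2, 5, 5, 3].
The maximum is 5; one witness is 9, 9, 17, 31, 39 at positions 4,6,7,9,13.

5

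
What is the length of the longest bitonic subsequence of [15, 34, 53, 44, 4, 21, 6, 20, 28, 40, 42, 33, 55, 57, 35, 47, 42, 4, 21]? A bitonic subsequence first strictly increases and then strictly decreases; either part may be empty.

Let inc[i] be the LIS ending at i and dec[i] the longest strictly decreasing subsequence starting at i. inc = [1, 2, 3, 3, 1, 2, 2, 3, 4, 5, 6, 5, 7, 8, 6, 7, 7, 1, 4], dec = [3, 4, 5, 4, 1, 3, 2, 2, 2, 3, 3, 2, 4, 4, 2, 3, 2, 1, 1].
max_i inc[i]+dec[i]−1 = 11, with one witness 4, 6, 20, 28, 40, 42, 55, 57, 47, 42, 21.

11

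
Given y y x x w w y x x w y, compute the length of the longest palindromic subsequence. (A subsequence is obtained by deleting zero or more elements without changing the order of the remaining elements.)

One longest palindromic subsequence is yxxwwxxy (positions 1,3,4,5,6,8,9,11); it reads the same forward and backward, and the interval DP gives dp[1][11] = 8.

8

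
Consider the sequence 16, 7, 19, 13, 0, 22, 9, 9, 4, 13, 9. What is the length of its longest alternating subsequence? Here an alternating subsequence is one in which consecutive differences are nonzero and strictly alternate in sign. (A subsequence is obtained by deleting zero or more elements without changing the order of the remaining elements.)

8

A longest alternating subsequence is 16, 7, 19, 13, 22, 9, 13, 9 (positions 1,2,3,4,6,7,10,11); its 7 consecutive differences strictly alternate in sign, and length 8 is optimal.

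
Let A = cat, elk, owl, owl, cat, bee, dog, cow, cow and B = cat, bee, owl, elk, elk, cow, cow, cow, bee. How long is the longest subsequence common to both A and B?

4

A longest common subsequence is cat, elk, cow, cow (length 4); the LCS DP confirms no longer common subsequence exists.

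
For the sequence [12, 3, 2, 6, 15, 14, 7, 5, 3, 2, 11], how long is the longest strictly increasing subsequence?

One longest increasing subsequence is 3, 6, 7, 11 (positions 2,4,7,11), of length 4; no longer one exists.

4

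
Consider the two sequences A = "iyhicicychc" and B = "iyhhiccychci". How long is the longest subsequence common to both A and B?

10

A longest common subsequence is iyhiccychc (length 10); the LCS DP confirms no longer common subsequence exists.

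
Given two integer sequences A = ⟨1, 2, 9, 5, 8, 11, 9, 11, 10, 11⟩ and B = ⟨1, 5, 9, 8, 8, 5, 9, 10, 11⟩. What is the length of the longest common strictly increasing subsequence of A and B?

A longest common strictly increasing subsequence is 1, 5, 8, 9, 10, 11 (length 6); it appears in order in both A and B, and no longer such subsequence exists.

6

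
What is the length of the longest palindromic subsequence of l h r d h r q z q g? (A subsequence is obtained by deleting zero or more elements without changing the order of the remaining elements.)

One longest palindromic subsequence is qzq (positions 7,8,9); it reads the same forward and backward, and the interval DP gives dp[1][10] = 3.

3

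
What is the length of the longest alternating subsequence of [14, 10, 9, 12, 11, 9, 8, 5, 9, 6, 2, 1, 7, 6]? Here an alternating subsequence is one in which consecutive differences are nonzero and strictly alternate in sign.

Track the best alternating length ending on an up-step vs a down-step at each position: up/down = 1/1, 1/2, 1/2, 3/2, 3/4, 1/4, 1/4, 1/4, 5/4, 5/6, 1/6, 1/6, 7/6, 7/8.
The maximum over both is 8; one such subsequence is 14, 10, 12, 8, 9, 6, 7, 6.

8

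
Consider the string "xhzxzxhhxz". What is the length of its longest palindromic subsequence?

One longest palindromic subsequence is xhxzxhx (positions 1,2,4,5,6,8,9); it reads the same forward and backward, and the interval DP gives dp[1][10] = 7.

7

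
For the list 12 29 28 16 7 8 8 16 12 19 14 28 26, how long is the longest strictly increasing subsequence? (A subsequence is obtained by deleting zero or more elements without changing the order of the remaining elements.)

5

One longest increasing subsequence is 7, 8, 16, 19, 28 (positions 5,6,8,10,12), of length 5; no longer one exists.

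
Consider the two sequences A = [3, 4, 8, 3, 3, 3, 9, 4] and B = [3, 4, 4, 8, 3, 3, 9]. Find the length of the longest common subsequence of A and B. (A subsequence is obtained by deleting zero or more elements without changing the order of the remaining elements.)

6

Backtracking the LCS table gives one alignment: 3 (A1,B1) → 4 (A2,B3) → 8 (A3,B4) → 3 (A5,B5) → 3 (A6,B6) → 9 (A7,B7).
So the longest common subsequence has length 6.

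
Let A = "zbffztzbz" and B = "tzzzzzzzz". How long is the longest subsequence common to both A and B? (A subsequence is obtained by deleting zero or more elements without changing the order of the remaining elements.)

4

Backtracking the LCS table gives one alignment: z (A1,B6) → z (A5,B7) → z (A7,B8) → z (A9,B9).
So the longest common subsequence has length 4.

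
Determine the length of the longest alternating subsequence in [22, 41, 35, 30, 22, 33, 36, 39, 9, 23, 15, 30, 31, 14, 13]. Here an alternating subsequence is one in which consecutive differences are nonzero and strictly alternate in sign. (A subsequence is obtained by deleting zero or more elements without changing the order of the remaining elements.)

Track the best alternating length ending on an up-step vs a down-step at each position: up/down = 1/1, 2/1, 2/3, 2/3, 1/3, 4/3, 4/3, 4/3, 1/5, 6/5, 6/7, 8/5, 8/5, 6/9, 6/9.
The maximum over both is 9; one such subsequence is 22, 41, 30, 33, 9, 23, 15, 30, 14.

9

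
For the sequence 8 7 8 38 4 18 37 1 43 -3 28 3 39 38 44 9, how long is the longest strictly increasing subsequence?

Let dp[i] be the longest increasing subsequence ending at position i. Then dp = [1, 1, 2, 3, 1, 3, 4, 1, 5, 1, 4, 2, 5, 5, 6, 3].
The maximum is 6; one witness is 7, 8, 18, 37, 43, 44 at positions 2,3,6,7,9,15.

6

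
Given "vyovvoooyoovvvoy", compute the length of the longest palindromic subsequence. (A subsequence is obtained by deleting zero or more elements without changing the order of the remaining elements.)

13

Using dp[i][j] = 2 + dp[i+1][j−1] if the ends match, else max(dp[i+1][j], dp[i][j−1]):
dp[1][16] = 13. A witness is yovvooyoovvoy at positions 2,3,4,5,7,8,9,10,11,13,14,15,16.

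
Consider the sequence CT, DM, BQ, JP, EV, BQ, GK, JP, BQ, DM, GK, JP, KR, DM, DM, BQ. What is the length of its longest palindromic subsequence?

7

One longest palindromic subsequence is BQ JP GK DM GK JP BQ (positions 3,4,7,10,11,12,16); it reads the same forward and backward, and the interval DP gives dp[1][16] = 7.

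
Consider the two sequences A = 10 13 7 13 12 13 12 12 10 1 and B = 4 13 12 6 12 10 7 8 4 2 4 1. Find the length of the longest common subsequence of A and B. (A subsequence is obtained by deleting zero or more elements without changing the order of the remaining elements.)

5

Backtracking the LCS table gives one alignment: 13 (A4,B2) → 12 (A5,B3) → 12 (A8,B5) → 10 (A9,B6) → 1 (A10,B12).
So the longest common subsequence has length 5.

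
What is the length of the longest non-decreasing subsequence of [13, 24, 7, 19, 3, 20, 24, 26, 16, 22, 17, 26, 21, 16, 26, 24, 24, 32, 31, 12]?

8

Let dp[i] be the longest non-decreasing subsequence ending at position i. Then dp = [1, 2, 1, 2, 1, 3, 4, 5, 2, 4, 3, 6, 4, 3, 7, 5, 6, 8, 8, 2].
The maximum is 8; one witness is 13, 19, 20, 24, 26, 26, 26, 32 at positions 1,4,6,7,8,12,15,18.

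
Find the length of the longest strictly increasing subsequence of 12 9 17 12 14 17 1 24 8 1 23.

One longest increasing subsequence is 9, 12, 14, 17, 24 (positions 2,4,5,6,8), of length 5; no longer one exists.

5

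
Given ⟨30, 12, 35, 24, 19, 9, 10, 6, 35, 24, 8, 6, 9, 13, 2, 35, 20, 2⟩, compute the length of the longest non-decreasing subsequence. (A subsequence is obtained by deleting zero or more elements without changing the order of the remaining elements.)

Let dp[i] be the longest non-decreasing subsequence ending at position i. Then dp = [1, 1, 2, 2, 2, 1, 2, 1, 3, 3, 2, 2, 3, 4, 1, 5, 5, 2].
The maximum is 5; one witness is 6, 8, 9, 13, 35 at positions 8,11,13,14,16.

5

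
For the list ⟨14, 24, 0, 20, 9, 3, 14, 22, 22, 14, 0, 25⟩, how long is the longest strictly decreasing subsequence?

Scanning left to right, the best length ending at each element is: 14→1, 24→1, 0→2, 20→2, 9→3, 3→4, 14→3, 22→2, 22→2, 14→3, 0→5, 25→1.
So the longest decreasing subsequence has length 5, e.g. 24, 20, 9, 3, 0.

5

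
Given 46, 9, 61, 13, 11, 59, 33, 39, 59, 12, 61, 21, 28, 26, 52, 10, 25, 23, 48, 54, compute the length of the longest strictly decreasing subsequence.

7

One longest decreasing subsequence is 61, 59, 33, 28, 26, 25, 23 (positions 3,6,7,13,14,17,18), of length 7; no longer one exists.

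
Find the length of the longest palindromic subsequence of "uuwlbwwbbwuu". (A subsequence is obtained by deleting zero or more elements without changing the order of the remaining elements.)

10

One longest palindromic subsequence is uuwbwwbwuu (positions 1,2,3,5,6,7,9,10,11,12); it reads the same forward and backward, and the interval DP gives dp[1][12] = 10.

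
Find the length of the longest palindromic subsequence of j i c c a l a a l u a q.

Using dp[i][j] = 2 + dp[i+1][j−1] if the ends match, else max(dp[i+1][j], dp[i][j−1]):
dp[1][12] = 6. A witness is alaala at positions 5,6,7,8,9,11.

6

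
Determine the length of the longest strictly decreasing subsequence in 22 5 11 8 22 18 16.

Scanning left to right, the best length ending at each element is: 22→1, 5→2, 11→2, 8→3, 22→1, 18→2, 16→3.
So the longest decreasing subsequence has length 3, e.g. 22, 11, 8.

3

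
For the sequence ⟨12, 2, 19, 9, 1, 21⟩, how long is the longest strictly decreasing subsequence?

3

Let dp[i] be the longest decreasing subsequence ending at position i. Then dp = [1, 2, 1, 2, 3, 1].
The maximum is 3; one witness is 12, 2, 1 at positions 1,2,5.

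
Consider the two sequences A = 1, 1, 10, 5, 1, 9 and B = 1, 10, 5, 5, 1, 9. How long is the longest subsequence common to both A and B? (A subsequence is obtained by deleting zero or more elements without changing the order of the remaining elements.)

5

A longest common subsequence is 1, 10, 5, 1, 9 (length 5); the LCS DP confirms no longer common subsequence exists.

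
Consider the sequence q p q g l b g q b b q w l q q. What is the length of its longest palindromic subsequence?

10

One longest palindromic subsequence is qqlqbbqlqq (positions 1,3,5,8,9,10,11,13,14,15); it reads the same forward and backward, and the interval DP gives dp[1][15] = 10.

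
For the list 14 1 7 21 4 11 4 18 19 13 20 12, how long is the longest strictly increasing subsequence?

6

Let dp[i] be the longest increasing subsequence ending at position i. Then dp = [1, 1, 2, 3, 2, 3, 2, 4, 5, 4, 6, 4].
The maximum is 6; one witness is 1, 7, 11, 18, 19, 20 at positions 2,3,6,8,9,11.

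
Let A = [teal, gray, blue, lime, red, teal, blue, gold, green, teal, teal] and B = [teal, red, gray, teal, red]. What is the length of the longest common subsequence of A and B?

3

A longest common subsequence is teal, gray, red (length 3); the LCS DP confirms no longer common subsequence exists.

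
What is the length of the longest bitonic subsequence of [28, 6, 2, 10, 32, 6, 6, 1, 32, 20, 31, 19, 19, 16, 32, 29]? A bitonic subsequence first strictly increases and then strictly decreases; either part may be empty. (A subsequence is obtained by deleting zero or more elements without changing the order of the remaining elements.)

6

One longest bitonic subsequence is 6, 10, 32, 31, 19, 16 (positions 2,4,5,11,13,14): it rises to 32 then falls. Length 6 is optimal.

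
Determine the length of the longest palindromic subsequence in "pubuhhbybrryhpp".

8

One longest palindromic subsequence is phyrryhp (positions 1,6,8,10,11,12,13,15); it reads the same forward and backward, and the interval DP gives dp[1][15] = 8.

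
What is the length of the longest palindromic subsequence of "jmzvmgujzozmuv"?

7

One longest palindromic subsequence is vuzozuv (positions 4,7,9,10,11,13,14); it reads the same forward and backward, and the interval DP gives dp[1][14] = 7.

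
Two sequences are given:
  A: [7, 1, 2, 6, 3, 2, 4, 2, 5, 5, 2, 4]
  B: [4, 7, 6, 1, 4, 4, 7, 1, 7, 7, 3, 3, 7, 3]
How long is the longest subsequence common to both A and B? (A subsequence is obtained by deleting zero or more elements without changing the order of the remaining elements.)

4

A longest common subsequence is 7, 1, 4, 4 (length 4); the LCS DP confirms no longer common subsequence exists.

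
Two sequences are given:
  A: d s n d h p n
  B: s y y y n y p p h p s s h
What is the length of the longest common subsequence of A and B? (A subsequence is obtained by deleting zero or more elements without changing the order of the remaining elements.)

4

Backtracking the LCS table gives one alignment: s (A2,B1) → n (A3,B5) → h (A5,B9) → p (A6,B10).
So the longest common subsequence has length 4.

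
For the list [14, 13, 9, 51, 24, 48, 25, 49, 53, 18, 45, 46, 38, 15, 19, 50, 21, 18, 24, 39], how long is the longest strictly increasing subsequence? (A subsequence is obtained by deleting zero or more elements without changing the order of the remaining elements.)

One longest increasing subsequence is 14, 24, 25, 45, 46, 50 (positions 1,5,7,11,12,16), of length 6; no longer one exists.

6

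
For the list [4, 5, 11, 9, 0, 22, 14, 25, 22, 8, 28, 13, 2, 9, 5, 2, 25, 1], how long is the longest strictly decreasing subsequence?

Let dp[i] be the longest decreasing subsequence ending at position i. Then dp = [1, 1, 1, 2, 3, 1, 2, 1, 2, 3, 1, 3, 4, 4, 5, 6, 2, 7].
The maximum is 7; one witness is 22, 14, 13, 9, 5, 2, 1 at positions 6,7,12,14,15,16,18.

7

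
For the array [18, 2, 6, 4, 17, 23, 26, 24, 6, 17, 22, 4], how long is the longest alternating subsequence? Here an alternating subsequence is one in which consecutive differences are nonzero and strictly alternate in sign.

8

A longest alternating subsequence is 18, 2, 6, 4, 17, 6, 17, 4 (positions 1,2,3,4,5,9,10,12); its 7 consecutive differences strictly alternate in sign, and length 8 is optimal.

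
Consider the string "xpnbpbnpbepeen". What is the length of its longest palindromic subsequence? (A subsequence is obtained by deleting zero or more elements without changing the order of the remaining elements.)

Using dp[i][j] = 2 + dp[i+1][j−1] if the ends match, else max(dp[i+1][j], dp[i][j−1]):
dp[1][14] = 7. A witness is npbpbpn at positions 3,5,6,8,9,11,14.

7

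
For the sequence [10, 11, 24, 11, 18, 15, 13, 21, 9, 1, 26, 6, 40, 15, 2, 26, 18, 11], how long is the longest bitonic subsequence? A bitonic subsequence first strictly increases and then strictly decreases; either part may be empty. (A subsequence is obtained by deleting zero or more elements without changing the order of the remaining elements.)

Let inc[i] be the LIS ending at i and dec[i] the longest strictly decreasing subsequence starting at i. inc = [1, 2, 3, 2, 3, 3, 3, 4, 1, 1, 5, 2, 6, 4, 2, 5, 5, 3], dec = [4, 4, 7, 4, 6, 5, 4, 4, 3, 1, 3, 2, 4, 2, 1, 3, 2, 1].
max_i inc[i]+dec[i]−1 = 9, with one witness 10, 11, 24, 18, 15, 13, 9, 6, 2.

9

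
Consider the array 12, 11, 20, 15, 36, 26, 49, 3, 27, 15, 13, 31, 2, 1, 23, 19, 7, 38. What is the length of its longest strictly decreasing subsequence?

6

Let dp[i] be the longest decreasing subsequence ending at position i. Then dp = [1, 2, 1, 2, 1, 2, 1, 3, 2, 3, 4, 2, 5, 6, 3, 4, 5, 2].
The maximum is 6; one witness is 36, 26, 15, 13, 2, 1 at positions 5,6,10,11,13,14.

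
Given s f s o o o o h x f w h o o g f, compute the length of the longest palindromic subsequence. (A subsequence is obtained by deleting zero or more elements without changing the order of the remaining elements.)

One longest palindromic subsequence is foohwhoof (positions 2,6,7,8,11,12,13,14,16); it reads the same forward and backward, and the interval DP gives dp[1][16] = 9.

9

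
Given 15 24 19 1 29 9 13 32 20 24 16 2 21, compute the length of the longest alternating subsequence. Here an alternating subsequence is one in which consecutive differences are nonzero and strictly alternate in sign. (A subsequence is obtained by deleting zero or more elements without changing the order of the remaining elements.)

A longest alternating subsequence is 15, 24, 19, 29, 9, 32, 20, 24, 16, 21 (positions 1,2,3,5,6,8,9,10,11,13); its 9 consecutive differences strictly alternate in sign, and length 10 is optimal.

10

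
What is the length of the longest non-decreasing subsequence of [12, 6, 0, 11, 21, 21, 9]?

Let dp[i] be the longest non-decreasing subsequence ending at position i. Then dp = [1, 1, 1, 2, 3, 4, 2].
The maximum is 4; one witness is 6, 11, 21, 21 at positions 2,4,5,6.

4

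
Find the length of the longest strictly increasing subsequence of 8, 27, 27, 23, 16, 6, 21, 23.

4

Scanning left to right, the best length ending at each element is: 8→1, 27→2, 27→2, 23→2, 16→2, 6→1, 21→3, 23→4.
So the longest increasing subsequence has length 4, e.g. 8, 16, 21, 23.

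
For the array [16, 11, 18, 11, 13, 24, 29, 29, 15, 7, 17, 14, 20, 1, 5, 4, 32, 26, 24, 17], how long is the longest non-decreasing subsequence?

Scanning left to right, the best length ending at each element is: 16→1, 11→1, 18→2, 11→2, 13→3, 24→4, 29→5, 29→6, 15→4, 7→1, 17→5, 14→4, 20→6, 1→1, 5→2, 4→2, 32→7, 26→7, 24→7, 17→6.
So the longest non-decreasing subsequence has length 7, e.g. 11, 11, 13, 24, 29, 29, 32.

7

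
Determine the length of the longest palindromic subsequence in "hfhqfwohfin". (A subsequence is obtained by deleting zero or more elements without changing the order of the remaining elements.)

5

Using dp[i][j] = 2 + dp[i+1][j−1] if the ends match, else max(dp[i+1][j], dp[i][j−1]):
dp[1][11] = 5. A witness is fhohf at positions 2,3,7,8,9.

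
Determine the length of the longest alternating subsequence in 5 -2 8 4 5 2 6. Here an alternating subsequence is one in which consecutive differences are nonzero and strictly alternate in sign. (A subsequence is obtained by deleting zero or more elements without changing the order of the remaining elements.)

7

Track the best alternating length ending on an up-step vs a down-step at each position: up/down = 1/1, 1/2, 3/1, 3/4, 5/4, 3/6, 7/4.
The maximum over both is 7; one such subsequence is 5, -2, 8, 4, 5, 2, 6.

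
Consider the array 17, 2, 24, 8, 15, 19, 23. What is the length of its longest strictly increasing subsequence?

5

Scanning left to right, the best length ending at each element is: 17→1, 2→1, 24→2, 8→2, 15→3, 19→4, 23→5.
So the longest increasing subsequence has length 5, e.g. 2, 8, 15, 19, 23.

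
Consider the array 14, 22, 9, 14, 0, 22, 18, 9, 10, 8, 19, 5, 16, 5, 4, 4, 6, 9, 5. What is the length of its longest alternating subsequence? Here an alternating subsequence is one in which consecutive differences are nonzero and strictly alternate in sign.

15

Track the best alternating length ending on an up-step vs a down-step at each position: up/down = 1/1, 2/1, 1/3, 4/3, 1/5, 6/1, 6/7, 6/7, 8/7, 6/9, 10/7, 6/11, 12/11, 6/13, 6/13, 6/13, 14/13, 14/13, 14/15.
The maximum over both is 15; one such subsequence is 14, 22, 9, 14, 0, 22, 9, 10, 8, 19, 5, 16, 5, 6, 5.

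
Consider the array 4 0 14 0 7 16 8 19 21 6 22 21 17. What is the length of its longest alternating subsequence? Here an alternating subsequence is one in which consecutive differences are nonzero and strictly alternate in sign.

Track the best alternating length ending on an up-step vs a down-step at each position: up/down = 1/1, 1/2, 3/1, 1/4, 5/4, 5/1, 5/6, 7/1, 7/1, 5/8, 9/1, 9/10, 9/10.
The maximum over both is 10; one such subsequence is 4, 0, 14, 0, 16, 8, 19, 6, 22, 21.

10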